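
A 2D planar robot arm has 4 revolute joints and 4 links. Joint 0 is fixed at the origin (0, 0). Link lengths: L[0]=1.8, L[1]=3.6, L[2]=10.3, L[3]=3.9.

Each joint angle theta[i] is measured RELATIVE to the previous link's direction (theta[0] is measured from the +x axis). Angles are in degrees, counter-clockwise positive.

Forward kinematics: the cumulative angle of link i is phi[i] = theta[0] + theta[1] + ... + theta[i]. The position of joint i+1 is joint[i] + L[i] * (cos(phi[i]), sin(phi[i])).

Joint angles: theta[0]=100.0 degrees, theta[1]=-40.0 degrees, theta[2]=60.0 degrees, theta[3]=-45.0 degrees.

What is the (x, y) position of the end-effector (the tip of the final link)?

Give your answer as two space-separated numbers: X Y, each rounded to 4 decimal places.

Answer: -2.6532 17.5775

Derivation:
joint[0] = (0.0000, 0.0000)  (base)
link 0: phi[0] = 100 = 100 deg
  cos(100 deg) = -0.1736, sin(100 deg) = 0.9848
  joint[1] = (0.0000, 0.0000) + 1.8 * (-0.1736, 0.9848) = (0.0000 + -0.3126, 0.0000 + 1.7727) = (-0.3126, 1.7727)
link 1: phi[1] = 100 + -40 = 60 deg
  cos(60 deg) = 0.5000, sin(60 deg) = 0.8660
  joint[2] = (-0.3126, 1.7727) + 3.6 * (0.5000, 0.8660) = (-0.3126 + 1.8000, 1.7727 + 3.1177) = (1.4874, 4.8903)
link 2: phi[2] = 100 + -40 + 60 = 120 deg
  cos(120 deg) = -0.5000, sin(120 deg) = 0.8660
  joint[3] = (1.4874, 4.8903) + 10.3 * (-0.5000, 0.8660) = (1.4874 + -5.1500, 4.8903 + 8.9201) = (-3.6626, 13.8104)
link 3: phi[3] = 100 + -40 + 60 + -45 = 75 deg
  cos(75 deg) = 0.2588, sin(75 deg) = 0.9659
  joint[4] = (-3.6626, 13.8104) + 3.9 * (0.2588, 0.9659) = (-3.6626 + 1.0094, 13.8104 + 3.7671) = (-2.6532, 17.5775)
End effector: (-2.6532, 17.5775)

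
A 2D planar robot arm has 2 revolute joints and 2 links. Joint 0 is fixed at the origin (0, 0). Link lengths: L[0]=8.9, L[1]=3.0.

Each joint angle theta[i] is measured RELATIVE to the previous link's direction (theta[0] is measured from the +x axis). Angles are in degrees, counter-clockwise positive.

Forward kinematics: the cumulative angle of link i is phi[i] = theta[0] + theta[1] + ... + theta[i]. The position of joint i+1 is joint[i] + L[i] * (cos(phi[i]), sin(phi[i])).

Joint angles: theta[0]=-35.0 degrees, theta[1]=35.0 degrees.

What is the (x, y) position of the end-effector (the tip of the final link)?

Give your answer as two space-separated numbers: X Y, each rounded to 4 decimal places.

joint[0] = (0.0000, 0.0000)  (base)
link 0: phi[0] = -35 = -35 deg
  cos(-35 deg) = 0.8192, sin(-35 deg) = -0.5736
  joint[1] = (0.0000, 0.0000) + 8.9 * (0.8192, -0.5736) = (0.0000 + 7.2905, 0.0000 + -5.1048) = (7.2905, -5.1048)
link 1: phi[1] = -35 + 35 = 0 deg
  cos(0 deg) = 1.0000, sin(0 deg) = 0.0000
  joint[2] = (7.2905, -5.1048) + 3 * (1.0000, 0.0000) = (7.2905 + 3.0000, -5.1048 + 0.0000) = (10.2905, -5.1048)
End effector: (10.2905, -5.1048)

Answer: 10.2905 -5.1048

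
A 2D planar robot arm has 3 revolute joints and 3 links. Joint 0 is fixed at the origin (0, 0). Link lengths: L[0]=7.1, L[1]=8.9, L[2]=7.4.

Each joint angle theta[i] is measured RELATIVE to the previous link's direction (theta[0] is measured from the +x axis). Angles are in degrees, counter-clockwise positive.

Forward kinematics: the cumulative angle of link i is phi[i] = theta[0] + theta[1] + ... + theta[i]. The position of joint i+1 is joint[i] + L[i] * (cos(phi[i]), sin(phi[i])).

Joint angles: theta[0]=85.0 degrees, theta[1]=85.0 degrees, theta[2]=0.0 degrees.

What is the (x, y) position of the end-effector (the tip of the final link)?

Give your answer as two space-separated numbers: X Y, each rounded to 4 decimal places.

Answer: -15.4336 9.9034

Derivation:
joint[0] = (0.0000, 0.0000)  (base)
link 0: phi[0] = 85 = 85 deg
  cos(85 deg) = 0.0872, sin(85 deg) = 0.9962
  joint[1] = (0.0000, 0.0000) + 7.1 * (0.0872, 0.9962) = (0.0000 + 0.6188, 0.0000 + 7.0730) = (0.6188, 7.0730)
link 1: phi[1] = 85 + 85 = 170 deg
  cos(170 deg) = -0.9848, sin(170 deg) = 0.1736
  joint[2] = (0.6188, 7.0730) + 8.9 * (-0.9848, 0.1736) = (0.6188 + -8.7648, 7.0730 + 1.5455) = (-8.1460, 8.6185)
link 2: phi[2] = 85 + 85 + 0 = 170 deg
  cos(170 deg) = -0.9848, sin(170 deg) = 0.1736
  joint[3] = (-8.1460, 8.6185) + 7.4 * (-0.9848, 0.1736) = (-8.1460 + -7.2876, 8.6185 + 1.2850) = (-15.4336, 9.9034)
End effector: (-15.4336, 9.9034)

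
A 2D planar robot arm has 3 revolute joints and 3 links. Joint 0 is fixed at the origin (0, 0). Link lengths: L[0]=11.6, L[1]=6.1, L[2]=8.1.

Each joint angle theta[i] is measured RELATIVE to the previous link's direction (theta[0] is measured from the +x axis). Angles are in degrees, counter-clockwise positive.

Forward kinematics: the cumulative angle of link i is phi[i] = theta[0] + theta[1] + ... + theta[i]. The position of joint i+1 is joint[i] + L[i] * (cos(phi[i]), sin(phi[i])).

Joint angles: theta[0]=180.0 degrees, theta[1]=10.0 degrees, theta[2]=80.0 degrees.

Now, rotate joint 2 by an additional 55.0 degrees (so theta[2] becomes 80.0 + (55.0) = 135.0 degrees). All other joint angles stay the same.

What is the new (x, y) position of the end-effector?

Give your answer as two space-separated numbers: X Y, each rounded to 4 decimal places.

joint[0] = (0.0000, 0.0000)  (base)
link 0: phi[0] = 180 = 180 deg
  cos(180 deg) = -1.0000, sin(180 deg) = 0.0000
  joint[1] = (0.0000, 0.0000) + 11.6 * (-1.0000, 0.0000) = (0.0000 + -11.6000, 0.0000 + 0.0000) = (-11.6000, 0.0000)
link 1: phi[1] = 180 + 10 = 190 deg
  cos(190 deg) = -0.9848, sin(190 deg) = -0.1736
  joint[2] = (-11.6000, 0.0000) + 6.1 * (-0.9848, -0.1736) = (-11.6000 + -6.0073, 0.0000 + -1.0593) = (-17.6073, -1.0593)
link 2: phi[2] = 180 + 10 + 135 = 325 deg
  cos(325 deg) = 0.8192, sin(325 deg) = -0.5736
  joint[3] = (-17.6073, -1.0593) + 8.1 * (0.8192, -0.5736) = (-17.6073 + 6.6351, -1.0593 + -4.6460) = (-10.9722, -5.7052)
End effector: (-10.9722, -5.7052)

Answer: -10.9722 -5.7052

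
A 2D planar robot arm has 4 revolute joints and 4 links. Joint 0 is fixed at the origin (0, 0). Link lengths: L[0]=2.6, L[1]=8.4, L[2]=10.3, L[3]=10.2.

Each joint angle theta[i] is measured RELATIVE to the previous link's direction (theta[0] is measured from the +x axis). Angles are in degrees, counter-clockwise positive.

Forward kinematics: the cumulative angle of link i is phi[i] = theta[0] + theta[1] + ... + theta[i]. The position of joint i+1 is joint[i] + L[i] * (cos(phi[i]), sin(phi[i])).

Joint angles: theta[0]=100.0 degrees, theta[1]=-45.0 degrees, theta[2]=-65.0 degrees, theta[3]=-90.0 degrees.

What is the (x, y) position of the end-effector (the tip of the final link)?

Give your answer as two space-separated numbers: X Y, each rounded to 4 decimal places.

Answer: 12.7389 -2.3922

Derivation:
joint[0] = (0.0000, 0.0000)  (base)
link 0: phi[0] = 100 = 100 deg
  cos(100 deg) = -0.1736, sin(100 deg) = 0.9848
  joint[1] = (0.0000, 0.0000) + 2.6 * (-0.1736, 0.9848) = (0.0000 + -0.4515, 0.0000 + 2.5605) = (-0.4515, 2.5605)
link 1: phi[1] = 100 + -45 = 55 deg
  cos(55 deg) = 0.5736, sin(55 deg) = 0.8192
  joint[2] = (-0.4515, 2.5605) + 8.4 * (0.5736, 0.8192) = (-0.4515 + 4.8180, 2.5605 + 6.8809) = (4.3666, 9.4414)
link 2: phi[2] = 100 + -45 + -65 = -10 deg
  cos(-10 deg) = 0.9848, sin(-10 deg) = -0.1736
  joint[3] = (4.3666, 9.4414) + 10.3 * (0.9848, -0.1736) = (4.3666 + 10.1435, 9.4414 + -1.7886) = (14.5101, 7.6528)
link 3: phi[3] = 100 + -45 + -65 + -90 = -100 deg
  cos(-100 deg) = -0.1736, sin(-100 deg) = -0.9848
  joint[4] = (14.5101, 7.6528) + 10.2 * (-0.1736, -0.9848) = (14.5101 + -1.7712, 7.6528 + -10.0450) = (12.7389, -2.3922)
End effector: (12.7389, -2.3922)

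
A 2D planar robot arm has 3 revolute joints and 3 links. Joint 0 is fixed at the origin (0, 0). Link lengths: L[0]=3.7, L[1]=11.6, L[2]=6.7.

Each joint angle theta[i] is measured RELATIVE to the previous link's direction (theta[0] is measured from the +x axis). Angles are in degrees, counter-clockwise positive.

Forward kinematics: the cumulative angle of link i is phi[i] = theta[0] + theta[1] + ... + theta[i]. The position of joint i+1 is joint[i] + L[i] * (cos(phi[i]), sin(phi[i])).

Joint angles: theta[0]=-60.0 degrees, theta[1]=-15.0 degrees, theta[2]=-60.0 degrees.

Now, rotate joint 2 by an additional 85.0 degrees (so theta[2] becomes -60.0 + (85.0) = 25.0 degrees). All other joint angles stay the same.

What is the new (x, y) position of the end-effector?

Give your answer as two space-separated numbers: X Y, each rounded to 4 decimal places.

Answer: 9.1590 -19.5415

Derivation:
joint[0] = (0.0000, 0.0000)  (base)
link 0: phi[0] = -60 = -60 deg
  cos(-60 deg) = 0.5000, sin(-60 deg) = -0.8660
  joint[1] = (0.0000, 0.0000) + 3.7 * (0.5000, -0.8660) = (0.0000 + 1.8500, 0.0000 + -3.2043) = (1.8500, -3.2043)
link 1: phi[1] = -60 + -15 = -75 deg
  cos(-75 deg) = 0.2588, sin(-75 deg) = -0.9659
  joint[2] = (1.8500, -3.2043) + 11.6 * (0.2588, -0.9659) = (1.8500 + 3.0023, -3.2043 + -11.2047) = (4.8523, -14.4090)
link 2: phi[2] = -60 + -15 + 25 = -50 deg
  cos(-50 deg) = 0.6428, sin(-50 deg) = -0.7660
  joint[3] = (4.8523, -14.4090) + 6.7 * (0.6428, -0.7660) = (4.8523 + 4.3067, -14.4090 + -5.1325) = (9.1590, -19.5415)
End effector: (9.1590, -19.5415)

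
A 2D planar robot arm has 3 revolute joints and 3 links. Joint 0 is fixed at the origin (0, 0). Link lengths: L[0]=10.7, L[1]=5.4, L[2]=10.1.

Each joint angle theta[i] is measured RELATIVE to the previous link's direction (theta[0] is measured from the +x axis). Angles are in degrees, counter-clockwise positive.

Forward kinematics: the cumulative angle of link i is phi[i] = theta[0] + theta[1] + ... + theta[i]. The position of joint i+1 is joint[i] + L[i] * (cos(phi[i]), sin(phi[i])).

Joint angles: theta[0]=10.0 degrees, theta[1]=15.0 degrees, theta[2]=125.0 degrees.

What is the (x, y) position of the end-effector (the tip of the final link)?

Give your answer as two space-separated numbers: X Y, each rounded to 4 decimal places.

joint[0] = (0.0000, 0.0000)  (base)
link 0: phi[0] = 10 = 10 deg
  cos(10 deg) = 0.9848, sin(10 deg) = 0.1736
  joint[1] = (0.0000, 0.0000) + 10.7 * (0.9848, 0.1736) = (0.0000 + 10.5374, 0.0000 + 1.8580) = (10.5374, 1.8580)
link 1: phi[1] = 10 + 15 = 25 deg
  cos(25 deg) = 0.9063, sin(25 deg) = 0.4226
  joint[2] = (10.5374, 1.8580) + 5.4 * (0.9063, 0.4226) = (10.5374 + 4.8941, 1.8580 + 2.2821) = (15.4315, 4.1402)
link 2: phi[2] = 10 + 15 + 125 = 150 deg
  cos(150 deg) = -0.8660, sin(150 deg) = 0.5000
  joint[3] = (15.4315, 4.1402) + 10.1 * (-0.8660, 0.5000) = (15.4315 + -8.7469, 4.1402 + 5.0500) = (6.6846, 9.1902)
End effector: (6.6846, 9.1902)

Answer: 6.6846 9.1902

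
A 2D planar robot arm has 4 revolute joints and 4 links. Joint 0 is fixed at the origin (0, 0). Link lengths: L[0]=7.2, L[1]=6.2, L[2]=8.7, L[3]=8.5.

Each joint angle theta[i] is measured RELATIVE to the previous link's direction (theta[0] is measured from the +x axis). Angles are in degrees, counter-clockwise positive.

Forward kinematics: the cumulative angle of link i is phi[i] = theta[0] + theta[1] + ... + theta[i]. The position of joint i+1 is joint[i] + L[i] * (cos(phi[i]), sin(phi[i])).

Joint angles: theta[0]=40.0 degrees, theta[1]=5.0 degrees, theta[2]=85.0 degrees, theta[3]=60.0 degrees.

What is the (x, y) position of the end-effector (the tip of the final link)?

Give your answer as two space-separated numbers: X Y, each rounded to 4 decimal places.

Answer: -4.0635 14.2007

Derivation:
joint[0] = (0.0000, 0.0000)  (base)
link 0: phi[0] = 40 = 40 deg
  cos(40 deg) = 0.7660, sin(40 deg) = 0.6428
  joint[1] = (0.0000, 0.0000) + 7.2 * (0.7660, 0.6428) = (0.0000 + 5.5155, 0.0000 + 4.6281) = (5.5155, 4.6281)
link 1: phi[1] = 40 + 5 = 45 deg
  cos(45 deg) = 0.7071, sin(45 deg) = 0.7071
  joint[2] = (5.5155, 4.6281) + 6.2 * (0.7071, 0.7071) = (5.5155 + 4.3841, 4.6281 + 4.3841) = (9.8996, 9.0121)
link 2: phi[2] = 40 + 5 + 85 = 130 deg
  cos(130 deg) = -0.6428, sin(130 deg) = 0.7660
  joint[3] = (9.8996, 9.0121) + 8.7 * (-0.6428, 0.7660) = (9.8996 + -5.5923, 9.0121 + 6.6646) = (4.3073, 15.6767)
link 3: phi[3] = 40 + 5 + 85 + 60 = 190 deg
  cos(190 deg) = -0.9848, sin(190 deg) = -0.1736
  joint[4] = (4.3073, 15.6767) + 8.5 * (-0.9848, -0.1736) = (4.3073 + -8.3709, 15.6767 + -1.4760) = (-4.0635, 14.2007)
End effector: (-4.0635, 14.2007)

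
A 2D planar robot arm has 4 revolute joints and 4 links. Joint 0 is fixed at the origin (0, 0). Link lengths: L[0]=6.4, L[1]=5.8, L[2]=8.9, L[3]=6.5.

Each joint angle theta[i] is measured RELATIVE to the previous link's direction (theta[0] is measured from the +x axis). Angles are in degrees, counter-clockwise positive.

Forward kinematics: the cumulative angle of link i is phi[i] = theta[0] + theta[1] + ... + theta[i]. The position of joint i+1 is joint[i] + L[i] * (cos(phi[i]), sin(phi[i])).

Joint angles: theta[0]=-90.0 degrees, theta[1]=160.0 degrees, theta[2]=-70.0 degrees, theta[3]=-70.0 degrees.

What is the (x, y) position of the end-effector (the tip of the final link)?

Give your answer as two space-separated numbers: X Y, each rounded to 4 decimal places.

Answer: 13.1068 -7.0578

Derivation:
joint[0] = (0.0000, 0.0000)  (base)
link 0: phi[0] = -90 = -90 deg
  cos(-90 deg) = 0.0000, sin(-90 deg) = -1.0000
  joint[1] = (0.0000, 0.0000) + 6.4 * (0.0000, -1.0000) = (0.0000 + 0.0000, 0.0000 + -6.4000) = (0.0000, -6.4000)
link 1: phi[1] = -90 + 160 = 70 deg
  cos(70 deg) = 0.3420, sin(70 deg) = 0.9397
  joint[2] = (0.0000, -6.4000) + 5.8 * (0.3420, 0.9397) = (0.0000 + 1.9837, -6.4000 + 5.4502) = (1.9837, -0.9498)
link 2: phi[2] = -90 + 160 + -70 = 0 deg
  cos(0 deg) = 1.0000, sin(0 deg) = 0.0000
  joint[3] = (1.9837, -0.9498) + 8.9 * (1.0000, 0.0000) = (1.9837 + 8.9000, -0.9498 + 0.0000) = (10.8837, -0.9498)
link 3: phi[3] = -90 + 160 + -70 + -70 = -70 deg
  cos(-70 deg) = 0.3420, sin(-70 deg) = -0.9397
  joint[4] = (10.8837, -0.9498) + 6.5 * (0.3420, -0.9397) = (10.8837 + 2.2231, -0.9498 + -6.1080) = (13.1068, -7.0578)
End effector: (13.1068, -7.0578)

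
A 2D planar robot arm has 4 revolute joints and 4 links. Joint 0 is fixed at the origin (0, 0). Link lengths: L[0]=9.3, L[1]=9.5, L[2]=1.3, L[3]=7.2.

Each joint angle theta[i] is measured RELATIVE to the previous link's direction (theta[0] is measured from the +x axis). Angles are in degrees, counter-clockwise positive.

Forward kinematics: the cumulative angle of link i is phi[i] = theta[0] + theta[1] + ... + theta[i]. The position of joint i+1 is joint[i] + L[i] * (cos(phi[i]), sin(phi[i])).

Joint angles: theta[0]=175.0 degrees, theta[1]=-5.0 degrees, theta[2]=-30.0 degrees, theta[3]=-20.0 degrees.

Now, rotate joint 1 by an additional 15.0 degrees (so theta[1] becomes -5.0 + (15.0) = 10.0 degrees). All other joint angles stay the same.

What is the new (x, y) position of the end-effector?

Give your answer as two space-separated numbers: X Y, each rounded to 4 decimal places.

Answer: -24.9978 5.6231

Derivation:
joint[0] = (0.0000, 0.0000)  (base)
link 0: phi[0] = 175 = 175 deg
  cos(175 deg) = -0.9962, sin(175 deg) = 0.0872
  joint[1] = (0.0000, 0.0000) + 9.3 * (-0.9962, 0.0872) = (0.0000 + -9.2646, 0.0000 + 0.8105) = (-9.2646, 0.8105)
link 1: phi[1] = 175 + 10 = 185 deg
  cos(185 deg) = -0.9962, sin(185 deg) = -0.0872
  joint[2] = (-9.2646, 0.8105) + 9.5 * (-0.9962, -0.0872) = (-9.2646 + -9.4638, 0.8105 + -0.8280) = (-18.7285, -0.0174)
link 2: phi[2] = 175 + 10 + -30 = 155 deg
  cos(155 deg) = -0.9063, sin(155 deg) = 0.4226
  joint[3] = (-18.7285, -0.0174) + 1.3 * (-0.9063, 0.4226) = (-18.7285 + -1.1782, -0.0174 + 0.5494) = (-19.9067, 0.5320)
link 3: phi[3] = 175 + 10 + -30 + -20 = 135 deg
  cos(135 deg) = -0.7071, sin(135 deg) = 0.7071
  joint[4] = (-19.9067, 0.5320) + 7.2 * (-0.7071, 0.7071) = (-19.9067 + -5.0912, 0.5320 + 5.0912) = (-24.9978, 5.6231)
End effector: (-24.9978, 5.6231)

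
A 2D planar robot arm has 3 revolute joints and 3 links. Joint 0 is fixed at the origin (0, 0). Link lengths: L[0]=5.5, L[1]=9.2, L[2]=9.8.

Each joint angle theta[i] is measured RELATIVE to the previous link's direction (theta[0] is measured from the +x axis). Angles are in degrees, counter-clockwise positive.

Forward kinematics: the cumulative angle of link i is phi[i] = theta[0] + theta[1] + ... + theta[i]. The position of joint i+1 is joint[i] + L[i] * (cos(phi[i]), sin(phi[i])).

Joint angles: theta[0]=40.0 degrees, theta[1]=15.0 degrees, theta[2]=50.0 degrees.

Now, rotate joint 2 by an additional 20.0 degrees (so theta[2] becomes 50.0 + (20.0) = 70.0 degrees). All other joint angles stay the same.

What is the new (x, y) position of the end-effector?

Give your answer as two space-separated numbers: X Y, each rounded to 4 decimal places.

Answer: 3.8691 19.0992

Derivation:
joint[0] = (0.0000, 0.0000)  (base)
link 0: phi[0] = 40 = 40 deg
  cos(40 deg) = 0.7660, sin(40 deg) = 0.6428
  joint[1] = (0.0000, 0.0000) + 5.5 * (0.7660, 0.6428) = (0.0000 + 4.2132, 0.0000 + 3.5353) = (4.2132, 3.5353)
link 1: phi[1] = 40 + 15 = 55 deg
  cos(55 deg) = 0.5736, sin(55 deg) = 0.8192
  joint[2] = (4.2132, 3.5353) + 9.2 * (0.5736, 0.8192) = (4.2132 + 5.2769, 3.5353 + 7.5362) = (9.4901, 11.0715)
link 2: phi[2] = 40 + 15 + 70 = 125 deg
  cos(125 deg) = -0.5736, sin(125 deg) = 0.8192
  joint[3] = (9.4901, 11.0715) + 9.8 * (-0.5736, 0.8192) = (9.4901 + -5.6210, 11.0715 + 8.0277) = (3.8691, 19.0992)
End effector: (3.8691, 19.0992)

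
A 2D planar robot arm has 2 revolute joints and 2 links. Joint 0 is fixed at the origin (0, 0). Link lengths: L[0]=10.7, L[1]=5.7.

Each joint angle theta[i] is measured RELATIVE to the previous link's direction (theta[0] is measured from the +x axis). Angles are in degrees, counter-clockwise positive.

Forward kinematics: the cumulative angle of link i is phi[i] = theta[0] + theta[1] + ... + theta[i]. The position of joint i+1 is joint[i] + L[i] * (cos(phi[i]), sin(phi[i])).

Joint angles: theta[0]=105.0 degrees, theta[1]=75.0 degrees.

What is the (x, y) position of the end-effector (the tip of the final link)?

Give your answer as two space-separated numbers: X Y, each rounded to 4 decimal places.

joint[0] = (0.0000, 0.0000)  (base)
link 0: phi[0] = 105 = 105 deg
  cos(105 deg) = -0.2588, sin(105 deg) = 0.9659
  joint[1] = (0.0000, 0.0000) + 10.7 * (-0.2588, 0.9659) = (0.0000 + -2.7694, 0.0000 + 10.3354) = (-2.7694, 10.3354)
link 1: phi[1] = 105 + 75 = 180 deg
  cos(180 deg) = -1.0000, sin(180 deg) = 0.0000
  joint[2] = (-2.7694, 10.3354) + 5.7 * (-1.0000, 0.0000) = (-2.7694 + -5.7000, 10.3354 + 0.0000) = (-8.4694, 10.3354)
End effector: (-8.4694, 10.3354)

Answer: -8.4694 10.3354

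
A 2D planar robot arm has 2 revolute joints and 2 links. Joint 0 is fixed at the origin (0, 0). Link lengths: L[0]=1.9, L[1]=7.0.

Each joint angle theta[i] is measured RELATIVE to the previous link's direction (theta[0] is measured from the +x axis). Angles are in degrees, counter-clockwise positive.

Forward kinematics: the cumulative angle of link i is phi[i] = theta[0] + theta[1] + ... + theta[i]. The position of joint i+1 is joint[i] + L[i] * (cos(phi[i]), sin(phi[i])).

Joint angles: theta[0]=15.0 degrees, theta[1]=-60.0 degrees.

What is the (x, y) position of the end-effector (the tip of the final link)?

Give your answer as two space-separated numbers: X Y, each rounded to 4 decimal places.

joint[0] = (0.0000, 0.0000)  (base)
link 0: phi[0] = 15 = 15 deg
  cos(15 deg) = 0.9659, sin(15 deg) = 0.2588
  joint[1] = (0.0000, 0.0000) + 1.9 * (0.9659, 0.2588) = (0.0000 + 1.8353, 0.0000 + 0.4918) = (1.8353, 0.4918)
link 1: phi[1] = 15 + -60 = -45 deg
  cos(-45 deg) = 0.7071, sin(-45 deg) = -0.7071
  joint[2] = (1.8353, 0.4918) + 7 * (0.7071, -0.7071) = (1.8353 + 4.9497, 0.4918 + -4.9497) = (6.7850, -4.4580)
End effector: (6.7850, -4.4580)

Answer: 6.7850 -4.4580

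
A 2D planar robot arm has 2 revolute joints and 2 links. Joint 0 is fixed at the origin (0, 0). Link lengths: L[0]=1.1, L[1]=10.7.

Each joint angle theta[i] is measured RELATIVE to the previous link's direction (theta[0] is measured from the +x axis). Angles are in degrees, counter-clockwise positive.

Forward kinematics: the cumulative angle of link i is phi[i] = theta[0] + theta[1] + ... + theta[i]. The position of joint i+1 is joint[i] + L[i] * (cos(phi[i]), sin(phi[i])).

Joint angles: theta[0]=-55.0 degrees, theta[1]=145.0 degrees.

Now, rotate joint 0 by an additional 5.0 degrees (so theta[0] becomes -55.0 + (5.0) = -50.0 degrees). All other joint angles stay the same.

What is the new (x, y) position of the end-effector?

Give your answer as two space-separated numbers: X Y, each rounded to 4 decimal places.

joint[0] = (0.0000, 0.0000)  (base)
link 0: phi[0] = -50 = -50 deg
  cos(-50 deg) = 0.6428, sin(-50 deg) = -0.7660
  joint[1] = (0.0000, 0.0000) + 1.1 * (0.6428, -0.7660) = (0.0000 + 0.7071, 0.0000 + -0.8426) = (0.7071, -0.8426)
link 1: phi[1] = -50 + 145 = 95 deg
  cos(95 deg) = -0.0872, sin(95 deg) = 0.9962
  joint[2] = (0.7071, -0.8426) + 10.7 * (-0.0872, 0.9962) = (0.7071 + -0.9326, -0.8426 + 10.6593) = (-0.2255, 9.8166)
End effector: (-0.2255, 9.8166)

Answer: -0.2255 9.8166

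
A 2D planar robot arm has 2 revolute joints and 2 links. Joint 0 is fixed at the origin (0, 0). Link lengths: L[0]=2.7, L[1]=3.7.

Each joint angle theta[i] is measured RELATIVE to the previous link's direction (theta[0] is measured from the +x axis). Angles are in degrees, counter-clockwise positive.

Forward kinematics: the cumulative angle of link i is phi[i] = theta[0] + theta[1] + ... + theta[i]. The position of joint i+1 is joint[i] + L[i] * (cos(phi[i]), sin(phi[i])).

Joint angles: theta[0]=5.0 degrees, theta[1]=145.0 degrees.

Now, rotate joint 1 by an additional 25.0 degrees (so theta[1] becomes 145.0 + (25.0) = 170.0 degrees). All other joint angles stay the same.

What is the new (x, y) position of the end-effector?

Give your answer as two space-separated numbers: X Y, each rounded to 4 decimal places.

joint[0] = (0.0000, 0.0000)  (base)
link 0: phi[0] = 5 = 5 deg
  cos(5 deg) = 0.9962, sin(5 deg) = 0.0872
  joint[1] = (0.0000, 0.0000) + 2.7 * (0.9962, 0.0872) = (0.0000 + 2.6897, 0.0000 + 0.2353) = (2.6897, 0.2353)
link 1: phi[1] = 5 + 170 = 175 deg
  cos(175 deg) = -0.9962, sin(175 deg) = 0.0872
  joint[2] = (2.6897, 0.2353) + 3.7 * (-0.9962, 0.0872) = (2.6897 + -3.6859, 0.2353 + 0.3225) = (-0.9962, 0.5578)
End effector: (-0.9962, 0.5578)

Answer: -0.9962 0.5578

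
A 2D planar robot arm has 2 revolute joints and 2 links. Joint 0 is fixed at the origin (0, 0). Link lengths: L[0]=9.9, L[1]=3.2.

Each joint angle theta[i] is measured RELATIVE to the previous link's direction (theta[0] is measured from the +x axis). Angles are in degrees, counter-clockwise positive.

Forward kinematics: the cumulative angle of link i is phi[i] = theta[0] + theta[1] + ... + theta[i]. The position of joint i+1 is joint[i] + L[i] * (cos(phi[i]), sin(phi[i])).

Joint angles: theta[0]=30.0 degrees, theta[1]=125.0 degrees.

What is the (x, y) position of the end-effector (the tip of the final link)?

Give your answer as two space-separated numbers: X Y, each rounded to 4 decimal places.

joint[0] = (0.0000, 0.0000)  (base)
link 0: phi[0] = 30 = 30 deg
  cos(30 deg) = 0.8660, sin(30 deg) = 0.5000
  joint[1] = (0.0000, 0.0000) + 9.9 * (0.8660, 0.5000) = (0.0000 + 8.5737, 0.0000 + 4.9500) = (8.5737, 4.9500)
link 1: phi[1] = 30 + 125 = 155 deg
  cos(155 deg) = -0.9063, sin(155 deg) = 0.4226
  joint[2] = (8.5737, 4.9500) + 3.2 * (-0.9063, 0.4226) = (8.5737 + -2.9002, 4.9500 + 1.3524) = (5.6735, 6.3024)
End effector: (5.6735, 6.3024)

Answer: 5.6735 6.3024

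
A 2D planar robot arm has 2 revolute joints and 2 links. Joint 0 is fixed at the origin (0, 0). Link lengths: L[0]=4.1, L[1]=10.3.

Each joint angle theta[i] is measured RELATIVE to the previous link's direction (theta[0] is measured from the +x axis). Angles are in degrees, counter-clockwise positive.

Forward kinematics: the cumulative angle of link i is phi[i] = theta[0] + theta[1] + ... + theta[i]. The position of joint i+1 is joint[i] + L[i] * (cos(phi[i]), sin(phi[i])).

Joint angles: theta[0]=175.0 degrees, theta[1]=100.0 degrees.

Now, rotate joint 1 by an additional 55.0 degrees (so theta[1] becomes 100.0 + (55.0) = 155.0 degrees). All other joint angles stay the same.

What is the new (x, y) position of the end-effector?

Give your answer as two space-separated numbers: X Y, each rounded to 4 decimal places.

Answer: 4.8357 -4.7927

Derivation:
joint[0] = (0.0000, 0.0000)  (base)
link 0: phi[0] = 175 = 175 deg
  cos(175 deg) = -0.9962, sin(175 deg) = 0.0872
  joint[1] = (0.0000, 0.0000) + 4.1 * (-0.9962, 0.0872) = (0.0000 + -4.0844, 0.0000 + 0.3573) = (-4.0844, 0.3573)
link 1: phi[1] = 175 + 155 = 330 deg
  cos(330 deg) = 0.8660, sin(330 deg) = -0.5000
  joint[2] = (-4.0844, 0.3573) + 10.3 * (0.8660, -0.5000) = (-4.0844 + 8.9201, 0.3573 + -5.1500) = (4.8357, -4.7927)
End effector: (4.8357, -4.7927)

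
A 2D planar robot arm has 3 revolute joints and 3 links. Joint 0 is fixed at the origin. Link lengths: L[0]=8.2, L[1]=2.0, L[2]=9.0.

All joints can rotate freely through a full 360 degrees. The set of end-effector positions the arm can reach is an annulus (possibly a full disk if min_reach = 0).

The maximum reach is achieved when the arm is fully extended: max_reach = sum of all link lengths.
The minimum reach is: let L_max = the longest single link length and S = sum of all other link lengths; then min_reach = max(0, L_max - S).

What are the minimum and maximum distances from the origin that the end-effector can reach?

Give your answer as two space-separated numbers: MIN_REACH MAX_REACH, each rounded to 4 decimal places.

Answer: 0.0000 19.2000

Derivation:
Link lengths: [8.2, 2.0, 9.0]
max_reach = 8.2 + 2 + 9 = 19.2
L_max = max([8.2, 2.0, 9.0]) = 9
S (sum of others) = 19.2 - 9 = 10.2
min_reach = max(0, 9 - 10.2) = max(0, -1.2) = 0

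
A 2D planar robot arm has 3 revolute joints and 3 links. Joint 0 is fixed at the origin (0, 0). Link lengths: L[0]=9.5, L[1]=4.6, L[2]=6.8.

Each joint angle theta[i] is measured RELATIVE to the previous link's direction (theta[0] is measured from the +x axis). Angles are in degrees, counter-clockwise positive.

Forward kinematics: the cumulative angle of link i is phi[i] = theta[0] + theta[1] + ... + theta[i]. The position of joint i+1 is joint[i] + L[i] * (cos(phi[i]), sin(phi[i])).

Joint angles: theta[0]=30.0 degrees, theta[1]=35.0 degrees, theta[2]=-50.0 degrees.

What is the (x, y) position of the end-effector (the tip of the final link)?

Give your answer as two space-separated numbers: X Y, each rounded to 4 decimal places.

joint[0] = (0.0000, 0.0000)  (base)
link 0: phi[0] = 30 = 30 deg
  cos(30 deg) = 0.8660, sin(30 deg) = 0.5000
  joint[1] = (0.0000, 0.0000) + 9.5 * (0.8660, 0.5000) = (0.0000 + 8.2272, 0.0000 + 4.7500) = (8.2272, 4.7500)
link 1: phi[1] = 30 + 35 = 65 deg
  cos(65 deg) = 0.4226, sin(65 deg) = 0.9063
  joint[2] = (8.2272, 4.7500) + 4.6 * (0.4226, 0.9063) = (8.2272 + 1.9440, 4.7500 + 4.1690) = (10.1713, 8.9190)
link 2: phi[2] = 30 + 35 + -50 = 15 deg
  cos(15 deg) = 0.9659, sin(15 deg) = 0.2588
  joint[3] = (10.1713, 8.9190) + 6.8 * (0.9659, 0.2588) = (10.1713 + 6.5683, 8.9190 + 1.7600) = (16.7396, 10.6790)
End effector: (16.7396, 10.6790)

Answer: 16.7396 10.6790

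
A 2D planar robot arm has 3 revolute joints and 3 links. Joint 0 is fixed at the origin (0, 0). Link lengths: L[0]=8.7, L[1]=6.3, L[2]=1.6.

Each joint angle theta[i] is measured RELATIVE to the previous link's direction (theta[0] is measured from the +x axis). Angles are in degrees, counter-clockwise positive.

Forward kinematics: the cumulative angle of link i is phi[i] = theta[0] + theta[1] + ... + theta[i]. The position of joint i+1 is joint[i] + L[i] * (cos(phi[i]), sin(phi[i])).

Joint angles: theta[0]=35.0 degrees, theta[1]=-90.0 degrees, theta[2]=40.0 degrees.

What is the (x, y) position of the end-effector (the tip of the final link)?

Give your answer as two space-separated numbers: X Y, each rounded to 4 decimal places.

joint[0] = (0.0000, 0.0000)  (base)
link 0: phi[0] = 35 = 35 deg
  cos(35 deg) = 0.8192, sin(35 deg) = 0.5736
  joint[1] = (0.0000, 0.0000) + 8.7 * (0.8192, 0.5736) = (0.0000 + 7.1266, 0.0000 + 4.9901) = (7.1266, 4.9901)
link 1: phi[1] = 35 + -90 = -55 deg
  cos(-55 deg) = 0.5736, sin(-55 deg) = -0.8192
  joint[2] = (7.1266, 4.9901) + 6.3 * (0.5736, -0.8192) = (7.1266 + 3.6135, 4.9901 + -5.1607) = (10.7402, -0.1705)
link 2: phi[2] = 35 + -90 + 40 = -15 deg
  cos(-15 deg) = 0.9659, sin(-15 deg) = -0.2588
  joint[3] = (10.7402, -0.1705) + 1.6 * (0.9659, -0.2588) = (10.7402 + 1.5455, -0.1705 + -0.4141) = (12.2856, -0.5847)
End effector: (12.2856, -0.5847)

Answer: 12.2856 -0.5847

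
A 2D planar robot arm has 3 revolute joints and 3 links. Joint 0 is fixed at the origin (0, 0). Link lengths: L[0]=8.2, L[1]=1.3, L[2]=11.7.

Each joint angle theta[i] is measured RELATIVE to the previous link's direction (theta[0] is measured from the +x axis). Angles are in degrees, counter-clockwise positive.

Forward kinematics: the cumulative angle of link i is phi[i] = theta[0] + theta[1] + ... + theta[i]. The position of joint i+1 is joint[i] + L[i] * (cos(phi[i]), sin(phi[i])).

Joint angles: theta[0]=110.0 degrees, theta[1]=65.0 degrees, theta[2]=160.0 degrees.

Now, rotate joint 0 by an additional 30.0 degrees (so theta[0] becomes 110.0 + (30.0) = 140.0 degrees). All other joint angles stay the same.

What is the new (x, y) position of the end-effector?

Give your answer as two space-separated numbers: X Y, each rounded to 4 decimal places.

joint[0] = (0.0000, 0.0000)  (base)
link 0: phi[0] = 140 = 140 deg
  cos(140 deg) = -0.7660, sin(140 deg) = 0.6428
  joint[1] = (0.0000, 0.0000) + 8.2 * (-0.7660, 0.6428) = (0.0000 + -6.2816, 0.0000 + 5.2709) = (-6.2816, 5.2709)
link 1: phi[1] = 140 + 65 = 205 deg
  cos(205 deg) = -0.9063, sin(205 deg) = -0.4226
  joint[2] = (-6.2816, 5.2709) + 1.3 * (-0.9063, -0.4226) = (-6.2816 + -1.1782, 5.2709 + -0.5494) = (-7.4598, 4.7215)
link 2: phi[2] = 140 + 65 + 160 = 365 deg
  cos(365 deg) = 0.9962, sin(365 deg) = 0.0872
  joint[3] = (-7.4598, 4.7215) + 11.7 * (0.9962, 0.0872) = (-7.4598 + 11.6555, 4.7215 + 1.0197) = (4.1957, 5.7412)
End effector: (4.1957, 5.7412)

Answer: 4.1957 5.7412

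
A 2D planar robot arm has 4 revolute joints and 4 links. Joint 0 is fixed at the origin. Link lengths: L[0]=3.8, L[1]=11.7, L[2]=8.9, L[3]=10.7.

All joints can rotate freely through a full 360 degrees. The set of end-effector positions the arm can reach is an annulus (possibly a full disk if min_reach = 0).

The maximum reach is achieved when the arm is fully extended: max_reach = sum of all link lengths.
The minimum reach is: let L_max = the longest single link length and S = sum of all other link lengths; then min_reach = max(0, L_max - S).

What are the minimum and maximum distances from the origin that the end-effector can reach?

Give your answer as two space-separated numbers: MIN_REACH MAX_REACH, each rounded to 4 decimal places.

Link lengths: [3.8, 11.7, 8.9, 10.7]
max_reach = 3.8 + 11.7 + 8.9 + 10.7 = 35.1
L_max = max([3.8, 11.7, 8.9, 10.7]) = 11.7
S (sum of others) = 35.1 - 11.7 = 23.4
min_reach = max(0, 11.7 - 23.4) = max(0, -11.7) = 0

Answer: 0.0000 35.1000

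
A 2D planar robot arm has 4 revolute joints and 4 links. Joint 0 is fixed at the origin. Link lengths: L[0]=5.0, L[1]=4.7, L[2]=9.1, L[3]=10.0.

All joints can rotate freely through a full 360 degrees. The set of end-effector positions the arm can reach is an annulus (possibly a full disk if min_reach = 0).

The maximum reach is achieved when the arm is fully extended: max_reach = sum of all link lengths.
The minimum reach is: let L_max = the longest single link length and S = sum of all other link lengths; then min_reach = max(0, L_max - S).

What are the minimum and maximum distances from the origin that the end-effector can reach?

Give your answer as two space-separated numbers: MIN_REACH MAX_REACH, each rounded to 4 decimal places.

Link lengths: [5.0, 4.7, 9.1, 10.0]
max_reach = 5 + 4.7 + 9.1 + 10 = 28.8
L_max = max([5.0, 4.7, 9.1, 10.0]) = 10
S (sum of others) = 28.8 - 10 = 18.8
min_reach = max(0, 10 - 18.8) = max(0, -8.8) = 0

Answer: 0.0000 28.8000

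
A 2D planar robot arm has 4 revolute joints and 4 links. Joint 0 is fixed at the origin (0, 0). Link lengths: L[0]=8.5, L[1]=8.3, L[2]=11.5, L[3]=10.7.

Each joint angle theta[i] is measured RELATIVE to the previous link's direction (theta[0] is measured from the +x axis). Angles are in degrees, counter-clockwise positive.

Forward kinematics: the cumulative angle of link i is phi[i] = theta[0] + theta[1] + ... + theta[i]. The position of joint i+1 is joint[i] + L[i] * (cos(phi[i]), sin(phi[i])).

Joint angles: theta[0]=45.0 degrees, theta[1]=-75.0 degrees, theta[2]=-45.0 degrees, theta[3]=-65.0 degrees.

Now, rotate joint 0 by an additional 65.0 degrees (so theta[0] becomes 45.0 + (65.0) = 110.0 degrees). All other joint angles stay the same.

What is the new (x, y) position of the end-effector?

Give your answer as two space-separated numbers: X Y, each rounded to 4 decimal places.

joint[0] = (0.0000, 0.0000)  (base)
link 0: phi[0] = 110 = 110 deg
  cos(110 deg) = -0.3420, sin(110 deg) = 0.9397
  joint[1] = (0.0000, 0.0000) + 8.5 * (-0.3420, 0.9397) = (0.0000 + -2.9072, 0.0000 + 7.9874) = (-2.9072, 7.9874)
link 1: phi[1] = 110 + -75 = 35 deg
  cos(35 deg) = 0.8192, sin(35 deg) = 0.5736
  joint[2] = (-2.9072, 7.9874) + 8.3 * (0.8192, 0.5736) = (-2.9072 + 6.7990, 7.9874 + 4.7607) = (3.8918, 12.7481)
link 2: phi[2] = 110 + -75 + -45 = -10 deg
  cos(-10 deg) = 0.9848, sin(-10 deg) = -0.1736
  joint[3] = (3.8918, 12.7481) + 11.5 * (0.9848, -0.1736) = (3.8918 + 11.3253, 12.7481 + -1.9970) = (15.2171, 10.7511)
link 3: phi[3] = 110 + -75 + -45 + -65 = -75 deg
  cos(-75 deg) = 0.2588, sin(-75 deg) = -0.9659
  joint[4] = (15.2171, 10.7511) + 10.7 * (0.2588, -0.9659) = (15.2171 + 2.7694, 10.7511 + -10.3354) = (17.9864, 0.4157)
End effector: (17.9864, 0.4157)

Answer: 17.9864 0.4157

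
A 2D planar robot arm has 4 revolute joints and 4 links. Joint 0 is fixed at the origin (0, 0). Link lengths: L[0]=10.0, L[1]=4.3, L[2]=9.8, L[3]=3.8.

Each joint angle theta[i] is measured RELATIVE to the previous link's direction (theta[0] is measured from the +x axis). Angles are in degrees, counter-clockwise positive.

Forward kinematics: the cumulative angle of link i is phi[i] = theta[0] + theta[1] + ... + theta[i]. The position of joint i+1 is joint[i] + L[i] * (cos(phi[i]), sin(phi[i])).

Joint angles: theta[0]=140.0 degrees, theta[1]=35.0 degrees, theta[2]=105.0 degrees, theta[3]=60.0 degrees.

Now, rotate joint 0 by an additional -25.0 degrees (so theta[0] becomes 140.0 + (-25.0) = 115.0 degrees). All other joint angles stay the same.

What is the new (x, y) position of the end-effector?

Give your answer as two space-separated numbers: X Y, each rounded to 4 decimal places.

joint[0] = (0.0000, 0.0000)  (base)
link 0: phi[0] = 115 = 115 deg
  cos(115 deg) = -0.4226, sin(115 deg) = 0.9063
  joint[1] = (0.0000, 0.0000) + 10 * (-0.4226, 0.9063) = (0.0000 + -4.2262, 0.0000 + 9.0631) = (-4.2262, 9.0631)
link 1: phi[1] = 115 + 35 = 150 deg
  cos(150 deg) = -0.8660, sin(150 deg) = 0.5000
  joint[2] = (-4.2262, 9.0631) + 4.3 * (-0.8660, 0.5000) = (-4.2262 + -3.7239, 9.0631 + 2.1500) = (-7.9501, 11.2131)
link 2: phi[2] = 115 + 35 + 105 = 255 deg
  cos(255 deg) = -0.2588, sin(255 deg) = -0.9659
  joint[3] = (-7.9501, 11.2131) + 9.8 * (-0.2588, -0.9659) = (-7.9501 + -2.5364, 11.2131 + -9.4661) = (-10.4865, 1.7470)
link 3: phi[3] = 115 + 35 + 105 + 60 = 315 deg
  cos(315 deg) = 0.7071, sin(315 deg) = -0.7071
  joint[4] = (-10.4865, 1.7470) + 3.8 * (0.7071, -0.7071) = (-10.4865 + 2.6870, 1.7470 + -2.6870) = (-7.7995, -0.9400)
End effector: (-7.7995, -0.9400)

Answer: -7.7995 -0.9400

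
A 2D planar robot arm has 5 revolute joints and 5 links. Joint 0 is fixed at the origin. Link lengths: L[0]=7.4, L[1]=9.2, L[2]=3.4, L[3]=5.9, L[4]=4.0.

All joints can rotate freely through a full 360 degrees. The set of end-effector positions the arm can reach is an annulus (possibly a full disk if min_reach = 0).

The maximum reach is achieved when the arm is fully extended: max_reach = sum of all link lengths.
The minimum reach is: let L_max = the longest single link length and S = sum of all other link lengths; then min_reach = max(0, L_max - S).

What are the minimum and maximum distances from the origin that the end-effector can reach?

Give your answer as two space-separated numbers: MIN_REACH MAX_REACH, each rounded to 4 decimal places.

Link lengths: [7.4, 9.2, 3.4, 5.9, 4.0]
max_reach = 7.4 + 9.2 + 3.4 + 5.9 + 4 = 29.9
L_max = max([7.4, 9.2, 3.4, 5.9, 4.0]) = 9.2
S (sum of others) = 29.9 - 9.2 = 20.7
min_reach = max(0, 9.2 - 20.7) = max(0, -11.5) = 0

Answer: 0.0000 29.9000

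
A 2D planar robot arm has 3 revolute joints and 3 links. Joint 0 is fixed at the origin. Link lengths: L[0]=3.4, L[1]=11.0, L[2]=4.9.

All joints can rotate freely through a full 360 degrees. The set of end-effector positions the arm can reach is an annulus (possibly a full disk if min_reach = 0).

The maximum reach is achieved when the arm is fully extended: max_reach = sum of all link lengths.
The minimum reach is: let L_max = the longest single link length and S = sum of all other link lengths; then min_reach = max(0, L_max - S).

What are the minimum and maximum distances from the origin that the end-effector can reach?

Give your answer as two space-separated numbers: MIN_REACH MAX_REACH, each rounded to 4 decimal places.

Link lengths: [3.4, 11.0, 4.9]
max_reach = 3.4 + 11 + 4.9 = 19.3
L_max = max([3.4, 11.0, 4.9]) = 11
S (sum of others) = 19.3 - 11 = 8.3
min_reach = max(0, 11 - 8.3) = max(0, 2.7) = 2.7

Answer: 2.7000 19.3000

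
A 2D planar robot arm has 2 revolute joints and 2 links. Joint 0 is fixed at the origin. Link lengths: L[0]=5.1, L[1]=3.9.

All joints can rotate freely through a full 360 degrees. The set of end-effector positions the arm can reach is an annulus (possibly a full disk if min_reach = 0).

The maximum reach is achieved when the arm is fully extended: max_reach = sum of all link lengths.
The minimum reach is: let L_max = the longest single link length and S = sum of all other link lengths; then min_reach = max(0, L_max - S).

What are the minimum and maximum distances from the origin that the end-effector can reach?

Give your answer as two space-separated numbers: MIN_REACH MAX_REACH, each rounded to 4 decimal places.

Answer: 1.2000 9.0000

Derivation:
Link lengths: [5.1, 3.9]
max_reach = 5.1 + 3.9 = 9
L_max = max([5.1, 3.9]) = 5.1
S (sum of others) = 9 - 5.1 = 3.9
min_reach = max(0, 5.1 - 3.9) = max(0, 1.2) = 1.2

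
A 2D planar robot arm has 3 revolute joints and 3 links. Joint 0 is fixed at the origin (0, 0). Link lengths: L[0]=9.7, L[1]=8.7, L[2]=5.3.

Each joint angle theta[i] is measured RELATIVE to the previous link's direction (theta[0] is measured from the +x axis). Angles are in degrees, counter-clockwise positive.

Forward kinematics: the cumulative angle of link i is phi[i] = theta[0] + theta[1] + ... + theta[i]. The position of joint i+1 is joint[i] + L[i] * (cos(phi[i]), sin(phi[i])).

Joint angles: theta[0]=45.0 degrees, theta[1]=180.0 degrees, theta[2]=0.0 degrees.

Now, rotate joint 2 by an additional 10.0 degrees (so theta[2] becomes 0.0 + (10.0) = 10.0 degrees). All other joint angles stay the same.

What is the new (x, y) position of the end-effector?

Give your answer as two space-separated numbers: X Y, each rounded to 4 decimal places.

joint[0] = (0.0000, 0.0000)  (base)
link 0: phi[0] = 45 = 45 deg
  cos(45 deg) = 0.7071, sin(45 deg) = 0.7071
  joint[1] = (0.0000, 0.0000) + 9.7 * (0.7071, 0.7071) = (0.0000 + 6.8589, 0.0000 + 6.8589) = (6.8589, 6.8589)
link 1: phi[1] = 45 + 180 = 225 deg
  cos(225 deg) = -0.7071, sin(225 deg) = -0.7071
  joint[2] = (6.8589, 6.8589) + 8.7 * (-0.7071, -0.7071) = (6.8589 + -6.1518, 6.8589 + -6.1518) = (0.7071, 0.7071)
link 2: phi[2] = 45 + 180 + 10 = 235 deg
  cos(235 deg) = -0.5736, sin(235 deg) = -0.8192
  joint[3] = (0.7071, 0.7071) + 5.3 * (-0.5736, -0.8192) = (0.7071 + -3.0400, 0.7071 + -4.3415) = (-2.3328, -3.6344)
End effector: (-2.3328, -3.6344)

Answer: -2.3328 -3.6344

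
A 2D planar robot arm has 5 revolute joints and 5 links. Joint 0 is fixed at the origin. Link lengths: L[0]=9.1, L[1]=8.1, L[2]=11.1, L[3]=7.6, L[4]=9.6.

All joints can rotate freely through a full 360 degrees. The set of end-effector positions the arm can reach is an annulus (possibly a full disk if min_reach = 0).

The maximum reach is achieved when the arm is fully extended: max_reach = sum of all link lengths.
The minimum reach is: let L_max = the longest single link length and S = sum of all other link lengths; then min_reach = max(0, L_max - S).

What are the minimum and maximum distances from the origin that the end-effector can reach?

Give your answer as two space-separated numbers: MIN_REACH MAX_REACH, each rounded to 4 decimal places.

Link lengths: [9.1, 8.1, 11.1, 7.6, 9.6]
max_reach = 9.1 + 8.1 + 11.1 + 7.6 + 9.6 = 45.5
L_max = max([9.1, 8.1, 11.1, 7.6, 9.6]) = 11.1
S (sum of others) = 45.5 - 11.1 = 34.4
min_reach = max(0, 11.1 - 34.4) = max(0, -23.3) = 0

Answer: 0.0000 45.5000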